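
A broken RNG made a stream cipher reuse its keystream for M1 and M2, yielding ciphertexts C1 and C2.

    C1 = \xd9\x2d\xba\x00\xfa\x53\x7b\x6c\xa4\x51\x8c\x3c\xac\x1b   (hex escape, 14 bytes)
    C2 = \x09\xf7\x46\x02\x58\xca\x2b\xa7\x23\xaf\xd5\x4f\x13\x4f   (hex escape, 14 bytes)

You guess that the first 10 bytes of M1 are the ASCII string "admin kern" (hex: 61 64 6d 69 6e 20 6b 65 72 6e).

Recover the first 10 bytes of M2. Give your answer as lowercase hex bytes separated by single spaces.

b1 be 91 6b cc b9 3b ae f5 90

First, C1 ⊕ C2 = (M1 ⊕ K) ⊕ (M2 ⊕ K) = M1 ⊕ M2, so the key drops out. Then M2 = (M1 ⊕ M2) ⊕ M1 over the first 10 bytes.
byte 0: (d9 xor 09) xor 61 = d0 xor 61 = b1
byte 1: (2d xor f7) xor 64 = da xor 64 = be
byte 2: (ba xor 46) xor 6d = fc xor 6d = 91
byte 3: (00 xor 02) xor 69 = 02 xor 69 = 6b
byte 4: (fa xor 58) xor 6e = a2 xor 6e = cc
byte 5: (53 xor ca) xor 20 = 99 xor 20 = b9
byte 6: (7b xor 2b) xor 6b = 50 xor 6b = 3b
byte 7: (6c xor a7) xor 65 = cb xor 65 = ae
byte 8: (a4 xor 23) xor 72 = 87 xor 72 = f5
byte 9: (51 xor af) xor 6e = fe xor 6e = 90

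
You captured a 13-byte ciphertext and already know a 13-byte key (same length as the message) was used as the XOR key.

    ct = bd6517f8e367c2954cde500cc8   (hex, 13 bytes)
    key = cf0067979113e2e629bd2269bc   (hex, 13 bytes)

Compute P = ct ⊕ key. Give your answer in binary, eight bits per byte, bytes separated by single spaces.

XOR is its own inverse, so applying the key byte-wise gives the result directly.
bd ⊕ cf = 72
65 ⊕ 00 = 65
17 ⊕ 67 = 70
f8 ⊕ 97 = 6f
e3 ⊕ 91 = 72
67 ⊕ 13 = 74
c2 ⊕ e2 = 20
95 ⊕ e6 = 73
4c ⊕ 29 = 65
de ⊕ bd = 63
50 ⊕ 22 = 72
0c ⊕ 69 = 65
c8 ⊕ bc = 74

01110010 01100101 01110000 01101111 01110010 01110100 00100000 01110011 01100101 01100011 01110010 01100101 01110100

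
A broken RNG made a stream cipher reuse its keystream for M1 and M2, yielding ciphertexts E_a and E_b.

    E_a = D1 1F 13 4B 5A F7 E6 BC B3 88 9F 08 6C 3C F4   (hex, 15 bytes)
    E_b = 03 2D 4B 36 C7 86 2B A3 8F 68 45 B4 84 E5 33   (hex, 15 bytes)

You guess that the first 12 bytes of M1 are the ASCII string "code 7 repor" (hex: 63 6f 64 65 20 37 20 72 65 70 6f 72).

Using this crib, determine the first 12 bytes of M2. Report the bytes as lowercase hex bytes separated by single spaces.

First, E_a ⊕ E_b = (M1 ⊕ K) ⊕ (M2 ⊕ K) = M1 ⊕ M2, so the key drops out. Then M2 = (M1 ⊕ M2) ⊕ M1 over the first 12 bytes.
byte 0: (d1 XOR 03) XOR 63 = d2 XOR 63 = b1
byte 1: (1f XOR 2d) XOR 6f = 32 XOR 6f = 5d
byte 2: (13 XOR 4b) XOR 64 = 58 XOR 64 = 3c
byte 3: (4b XOR 36) XOR 65 = 7d XOR 65 = 18
byte 4: (5a XOR c7) XOR 20 = 9d XOR 20 = bd
byte 5: (f7 XOR 86) XOR 37 = 71 XOR 37 = 46
byte 6: (e6 XOR 2b) XOR 20 = cd XOR 20 = ed
byte 7: (bc XOR a3) XOR 72 = 1f XOR 72 = 6d
byte 8: (b3 XOR 8f) XOR 65 = 3c XOR 65 = 59
byte 9: (88 XOR 68) XOR 70 = e0 XOR 70 = 90
byte 10: (9f XOR 45) XOR 6f = da XOR 6f = b5
byte 11: (08 XOR b4) XOR 72 = bc XOR 72 = ce

b1 5d 3c 18 bd 46 ed 6d 59 90 b5 ce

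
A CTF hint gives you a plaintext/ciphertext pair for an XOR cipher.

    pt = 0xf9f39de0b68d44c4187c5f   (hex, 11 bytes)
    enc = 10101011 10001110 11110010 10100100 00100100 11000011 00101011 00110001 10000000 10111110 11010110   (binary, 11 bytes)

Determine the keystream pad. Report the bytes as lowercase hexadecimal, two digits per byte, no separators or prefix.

527d6f44924e6ff598c289

Since enc = pt ⊕ pad, XORing both sides with pt gives pad = pt ⊕ enc.
f9 ^ ab = 52
f3 ^ 8e = 7d
9d ^ f2 = 6f
e0 ^ a4 = 44
b6 ^ 24 = 92
8d ^ c3 = 4e
44 ^ 2b = 6f
c4 ^ 31 = f5
18 ^ 80 = 98
7c ^ be = c2
5f ^ d6 = 89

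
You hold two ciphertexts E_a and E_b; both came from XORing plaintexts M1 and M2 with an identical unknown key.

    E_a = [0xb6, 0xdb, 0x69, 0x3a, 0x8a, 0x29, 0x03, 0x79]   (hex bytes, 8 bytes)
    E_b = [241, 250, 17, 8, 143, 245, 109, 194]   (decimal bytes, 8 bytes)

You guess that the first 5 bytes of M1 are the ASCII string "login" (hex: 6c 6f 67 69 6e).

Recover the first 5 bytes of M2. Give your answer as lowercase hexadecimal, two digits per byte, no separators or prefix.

2b4e1f5b6b

First, E_a ⊕ E_b = (M1 ⊕ K) ⊕ (M2 ⊕ K) = M1 ⊕ M2, so the key drops out. Then M2 = (M1 ⊕ M2) ⊕ M1 over the first 5 bytes.
byte 0: (b6 ^ f1) ^ 6c = 47 ^ 6c = 2b
byte 1: (db ^ fa) ^ 6f = 21 ^ 6f = 4e
byte 2: (69 ^ 11) ^ 67 = 78 ^ 67 = 1f
byte 3: (3a ^ 08) ^ 69 = 32 ^ 69 = 5b
byte 4: (8a ^ 8f) ^ 6e = 05 ^ 6e = 6b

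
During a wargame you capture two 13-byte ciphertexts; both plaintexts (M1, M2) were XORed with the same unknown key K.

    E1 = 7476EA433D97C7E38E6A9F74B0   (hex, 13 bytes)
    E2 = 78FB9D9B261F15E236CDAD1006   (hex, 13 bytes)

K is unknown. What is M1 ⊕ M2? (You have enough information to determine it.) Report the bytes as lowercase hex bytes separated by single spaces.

E1 ⊕ E2 = (M1 ⊕ K) ⊕ (M2 ⊕ K) = M1 ⊕ M2 — the shared key cancels under XOR.
116 ^ 120 =  12
118 ^ 251 = 141
234 ^ 157 = 119
 67 ^ 155 = 216
 61 ^  38 =  27
151 ^  31 = 136
199 ^  21 = 210
227 ^ 226 =   1
142 ^  54 = 184
106 ^ 205 = 167
159 ^ 173 =  50
116 ^  16 = 100
176 ^   6 = 182

0c 8d 77 d8 1b 88 d2 01 b8 a7 32 64 b6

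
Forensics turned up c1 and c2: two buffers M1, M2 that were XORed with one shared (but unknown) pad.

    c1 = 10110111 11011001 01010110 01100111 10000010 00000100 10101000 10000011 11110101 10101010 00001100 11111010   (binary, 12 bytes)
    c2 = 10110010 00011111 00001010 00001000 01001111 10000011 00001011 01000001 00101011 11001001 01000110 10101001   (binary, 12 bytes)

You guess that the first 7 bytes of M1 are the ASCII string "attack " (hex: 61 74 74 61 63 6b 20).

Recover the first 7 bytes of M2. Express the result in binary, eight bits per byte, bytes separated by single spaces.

First, c1 ⊕ c2 = (M1 ⊕ K) ⊕ (M2 ⊕ K) = M1 ⊕ M2, so the key drops out. Then M2 = (M1 ⊕ M2) ⊕ M1 over the first 7 bytes.
byte 0: (b7 XOR b2) XOR 61 = 05 XOR 61 = 64
byte 1: (d9 XOR 1f) XOR 74 = c6 XOR 74 = b2
byte 2: (56 XOR 0a) XOR 74 = 5c XOR 74 = 28
byte 3: (67 XOR 08) XOR 61 = 6f XOR 61 = 0e
byte 4: (82 XOR 4f) XOR 63 = cd XOR 63 = ae
byte 5: (04 XOR 83) XOR 6b = 87 XOR 6b = ec
byte 6: (a8 XOR 0b) XOR 20 = a3 XOR 20 = 83

01100100 10110010 00101000 00001110 10101110 11101100 10000011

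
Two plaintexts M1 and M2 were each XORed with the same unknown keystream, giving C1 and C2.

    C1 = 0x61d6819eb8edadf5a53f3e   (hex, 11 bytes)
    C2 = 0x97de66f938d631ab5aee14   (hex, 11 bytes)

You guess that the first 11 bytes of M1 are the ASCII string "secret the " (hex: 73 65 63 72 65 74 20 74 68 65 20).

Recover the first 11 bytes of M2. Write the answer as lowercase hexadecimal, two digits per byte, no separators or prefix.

856d8415e54fbc2a97b40a

First, C1 ⊕ C2 = (M1 ⊕ K) ⊕ (M2 ⊕ K) = M1 ⊕ M2, so the key drops out. Then M2 = (M1 ⊕ M2) ⊕ M1 over the first 11 bytes.
byte 0: (61 xor 97) xor 73 = f6 xor 73 = 85
byte 1: (d6 xor de) xor 65 = 08 xor 65 = 6d
byte 2: (81 xor 66) xor 63 = e7 xor 63 = 84
byte 3: (9e xor f9) xor 72 = 67 xor 72 = 15
byte 4: (b8 xor 38) xor 65 = 80 xor 65 = e5
byte 5: (ed xor d6) xor 74 = 3b xor 74 = 4f
byte 6: (ad xor 31) xor 20 = 9c xor 20 = bc
byte 7: (f5 xor ab) xor 74 = 5e xor 74 = 2a
byte 8: (a5 xor 5a) xor 68 = ff xor 68 = 97
byte 9: (3f xor ee) xor 65 = d1 xor 65 = b4
byte 10: (3e xor 14) xor 20 = 2a xor 20 = 0a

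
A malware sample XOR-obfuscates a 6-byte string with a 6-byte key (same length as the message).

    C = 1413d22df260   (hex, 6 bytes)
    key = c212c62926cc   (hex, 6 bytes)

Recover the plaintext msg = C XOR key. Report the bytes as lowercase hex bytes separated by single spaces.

14 ^ c2 = d6
13 ^ 12 = 01
d2 ^ c6 = 14
2d ^ 29 = 04
f2 ^ 26 = d4
60 ^ cc = ac

d6 01 14 04 d4 ac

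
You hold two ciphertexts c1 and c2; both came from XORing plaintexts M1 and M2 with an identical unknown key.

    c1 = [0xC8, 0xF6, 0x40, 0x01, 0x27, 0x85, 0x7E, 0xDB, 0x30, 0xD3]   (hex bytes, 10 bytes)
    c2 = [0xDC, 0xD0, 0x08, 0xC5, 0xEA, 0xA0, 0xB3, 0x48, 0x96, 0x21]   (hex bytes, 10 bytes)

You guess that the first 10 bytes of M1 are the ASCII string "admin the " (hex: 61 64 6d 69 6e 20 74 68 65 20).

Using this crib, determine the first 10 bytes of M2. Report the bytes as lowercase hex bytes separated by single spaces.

75 42 25 ad a3 05 b9 fb c3 d2

First, c1 ⊕ c2 = (M1 ⊕ K) ⊕ (M2 ⊕ K) = M1 ⊕ M2, so the key drops out. Then M2 = (M1 ⊕ M2) ⊕ M1 over the first 10 bytes.
byte 0: (c8 XOR dc) XOR 61 = 14 XOR 61 = 75
byte 1: (f6 XOR d0) XOR 64 = 26 XOR 64 = 42
byte 2: (40 XOR 08) XOR 6d = 48 XOR 6d = 25
byte 3: (01 XOR c5) XOR 69 = c4 XOR 69 = ad
byte 4: (27 XOR ea) XOR 6e = cd XOR 6e = a3
byte 5: (85 XOR a0) XOR 20 = 25 XOR 20 = 05
byte 6: (7e XOR b3) XOR 74 = cd XOR 74 = b9
byte 7: (db XOR 48) XOR 68 = 93 XOR 68 = fb
byte 8: (30 XOR 96) XOR 65 = a6 XOR 65 = c3
byte 9: (d3 XOR 21) XOR 20 = f2 XOR 20 = d2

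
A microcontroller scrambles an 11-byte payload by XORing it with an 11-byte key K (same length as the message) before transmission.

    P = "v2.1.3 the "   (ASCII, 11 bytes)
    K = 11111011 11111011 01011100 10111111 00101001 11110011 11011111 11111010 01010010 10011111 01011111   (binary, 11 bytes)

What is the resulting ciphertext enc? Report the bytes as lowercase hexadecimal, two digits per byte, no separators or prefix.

118 XOR 251 = 141
 50 XOR 251 = 201
 46 XOR  92 = 114
 49 XOR 191 = 142
 46 XOR  41 =   7
 51 XOR 243 = 192
 32 XOR 223 = 255
116 XOR 250 = 142
104 XOR  82 =  58
101 XOR 159 = 250
 32 XOR  95 = 127

8dc9728e07c0ff8e3afa7f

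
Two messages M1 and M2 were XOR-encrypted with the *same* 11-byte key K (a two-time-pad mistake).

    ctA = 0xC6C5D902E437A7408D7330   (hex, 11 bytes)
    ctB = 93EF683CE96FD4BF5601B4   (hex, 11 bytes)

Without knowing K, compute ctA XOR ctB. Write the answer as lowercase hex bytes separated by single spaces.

55 2a b1 3e 0d 58 73 ff db 72 84

ctA ⊕ ctB = (M1 ⊕ K) ⊕ (M2 ⊕ K) = M1 ⊕ M2 — the shared key cancels under XOR.
byte 0: c6 xor 93 = 55
byte 1: c5 xor ef = 2a
byte 2: d9 xor 68 = b1
byte 3: 02 xor 3c = 3e
byte 4: e4 xor e9 = 0d
byte 5: 37 xor 6f = 58
byte 6: a7 xor d4 = 73
byte 7: 40 xor bf = ff
byte 8: 8d xor 56 = db
byte 9: 73 xor 01 = 72
byte 10: 30 xor b4 = 84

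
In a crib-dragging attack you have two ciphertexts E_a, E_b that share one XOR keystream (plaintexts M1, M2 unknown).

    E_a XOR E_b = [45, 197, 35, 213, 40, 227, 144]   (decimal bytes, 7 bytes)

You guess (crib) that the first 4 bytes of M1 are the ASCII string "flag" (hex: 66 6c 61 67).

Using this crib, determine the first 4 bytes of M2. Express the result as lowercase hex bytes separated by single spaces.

4b a9 42 b2

Since E_a ⊕ E_b = M1 ⊕ M2, XORing with the guessed M1 bytes yields the corresponding M2 bytes: M2 = (E_a ⊕ E_b) ⊕ M1.
2d xor 66 = 4b
c5 xor 6c = a9
23 xor 61 = 42
d5 xor 67 = b2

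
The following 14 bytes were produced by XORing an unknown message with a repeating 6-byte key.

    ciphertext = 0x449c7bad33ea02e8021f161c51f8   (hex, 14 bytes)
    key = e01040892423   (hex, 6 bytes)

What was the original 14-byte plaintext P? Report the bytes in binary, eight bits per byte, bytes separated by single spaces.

10100100 10001100 00111011 00100100 00010111 11001001 11100010 11111000 01000010 10010110 00110010 00111111 10110001 11101000

The 6-byte key repeats, so the effective keystream is e0 10 40 89 24 23 e0 10 40 89 24 23 e0 10.
byte 0: 44 ^ e0 = a4
byte 1: 9c ^ 10 = 8c
byte 2: 7b ^ 40 = 3b
byte 3: ad ^ 89 = 24
byte 4: 33 ^ 24 = 17
byte 5: ea ^ 23 = c9
byte 6: 02 ^ e0 = e2
byte 7: e8 ^ 10 = f8
byte 8: 02 ^ 40 = 42
byte 9: 1f ^ 89 = 96
byte 10: 16 ^ 24 = 32
byte 11: 1c ^ 23 = 3f
byte 12: 51 ^ e0 = b1
byte 13: f8 ^ 10 = e8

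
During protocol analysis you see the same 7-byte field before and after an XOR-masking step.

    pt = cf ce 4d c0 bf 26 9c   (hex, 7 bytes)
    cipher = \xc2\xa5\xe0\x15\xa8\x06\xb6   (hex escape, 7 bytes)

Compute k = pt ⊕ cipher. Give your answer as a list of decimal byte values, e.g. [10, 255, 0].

Since cipher = pt ⊕ k, XORing both sides with pt gives k = pt ⊕ cipher.
207 ^ 194 =  13
206 ^ 165 = 107
 77 ^ 224 = 173
192 ^  21 = 213
191 ^ 168 =  23
 38 ^   6 =  32
156 ^ 182 =  42

[13, 107, 173, 213, 23, 32, 42]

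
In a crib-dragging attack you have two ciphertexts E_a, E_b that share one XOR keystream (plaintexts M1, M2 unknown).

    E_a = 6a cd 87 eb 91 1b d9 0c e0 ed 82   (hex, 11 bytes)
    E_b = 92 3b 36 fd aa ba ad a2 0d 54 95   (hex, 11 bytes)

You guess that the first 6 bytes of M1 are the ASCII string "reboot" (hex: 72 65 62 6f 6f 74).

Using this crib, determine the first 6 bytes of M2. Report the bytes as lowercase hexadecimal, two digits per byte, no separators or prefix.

8a93d37954d5

First, E_a ⊕ E_b = (M1 ⊕ K) ⊕ (M2 ⊕ K) = M1 ⊕ M2, so the key drops out. Then M2 = (M1 ⊕ M2) ⊕ M1 over the first 6 bytes.
byte 0: (6a ^ 92) ^ 72 = f8 ^ 72 = 8a
byte 1: (cd ^ 3b) ^ 65 = f6 ^ 65 = 93
byte 2: (87 ^ 36) ^ 62 = b1 ^ 62 = d3
byte 3: (eb ^ fd) ^ 6f = 16 ^ 6f = 79
byte 4: (91 ^ aa) ^ 6f = 3b ^ 6f = 54
byte 5: (1b ^ ba) ^ 74 = a1 ^ 74 = d5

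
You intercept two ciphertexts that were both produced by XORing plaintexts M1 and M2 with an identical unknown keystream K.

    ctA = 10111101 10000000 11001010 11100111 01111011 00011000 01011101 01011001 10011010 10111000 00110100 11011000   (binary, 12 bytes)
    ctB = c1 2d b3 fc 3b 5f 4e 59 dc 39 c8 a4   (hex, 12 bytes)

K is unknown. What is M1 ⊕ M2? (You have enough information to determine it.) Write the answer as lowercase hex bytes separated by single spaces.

ctA ⊕ ctB = (M1 ⊕ K) ⊕ (M2 ⊕ K) = M1 ⊕ M2 — the shared key cancels under XOR.
bd xor c1 = 7c
80 xor 2d = ad
ca xor b3 = 79
e7 xor fc = 1b
7b xor 3b = 40
18 xor 5f = 47
5d xor 4e = 13
59 xor 59 = 00
9a xor dc = 46
b8 xor 39 = 81
34 xor c8 = fc
d8 xor a4 = 7c

7c ad 79 1b 40 47 13 00 46 81 fc 7c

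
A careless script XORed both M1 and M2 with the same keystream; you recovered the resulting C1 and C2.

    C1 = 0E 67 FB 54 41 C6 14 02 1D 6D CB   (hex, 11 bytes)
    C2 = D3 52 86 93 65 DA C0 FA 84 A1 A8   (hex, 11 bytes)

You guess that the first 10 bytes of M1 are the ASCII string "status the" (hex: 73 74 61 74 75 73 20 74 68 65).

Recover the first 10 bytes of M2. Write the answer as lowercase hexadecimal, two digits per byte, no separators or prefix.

First, C1 ⊕ C2 = (M1 ⊕ K) ⊕ (M2 ⊕ K) = M1 ⊕ M2, so the key drops out. Then M2 = (M1 ⊕ M2) ⊕ M1 over the first 10 bytes.
byte 0: (0e XOR d3) XOR 73 = dd XOR 73 = ae
byte 1: (67 XOR 52) XOR 74 = 35 XOR 74 = 41
byte 2: (fb XOR 86) XOR 61 = 7d XOR 61 = 1c
byte 3: (54 XOR 93) XOR 74 = c7 XOR 74 = b3
byte 4: (41 XOR 65) XOR 75 = 24 XOR 75 = 51
byte 5: (c6 XOR da) XOR 73 = 1c XOR 73 = 6f
byte 6: (14 XOR c0) XOR 20 = d4 XOR 20 = f4
byte 7: (02 XOR fa) XOR 74 = f8 XOR 74 = 8c
byte 8: (1d XOR 84) XOR 68 = 99 XOR 68 = f1
byte 9: (6d XOR a1) XOR 65 = cc XOR 65 = a9

ae411cb3516ff48cf1a9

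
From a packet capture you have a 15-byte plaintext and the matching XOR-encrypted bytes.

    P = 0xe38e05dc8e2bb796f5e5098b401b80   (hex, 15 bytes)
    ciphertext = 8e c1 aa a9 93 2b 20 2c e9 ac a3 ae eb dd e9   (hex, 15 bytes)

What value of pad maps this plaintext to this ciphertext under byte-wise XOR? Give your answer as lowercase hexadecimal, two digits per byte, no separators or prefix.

Since ciphertext = P ⊕ pad, XORing both sides with P gives pad = P ⊕ ciphertext.
e3 XOR 8e = 6d
8e XOR c1 = 4f
05 XOR aa = af
dc XOR a9 = 75
8e XOR 93 = 1d
2b XOR 2b = 00
b7 XOR 20 = 97
96 XOR 2c = ba
f5 XOR e9 = 1c
e5 XOR ac = 49
09 XOR a3 = aa
8b XOR ae = 25
40 XOR eb = ab
1b XOR dd = c6
80 XOR e9 = 69

6d4faf751d0097ba1c49aa25abc669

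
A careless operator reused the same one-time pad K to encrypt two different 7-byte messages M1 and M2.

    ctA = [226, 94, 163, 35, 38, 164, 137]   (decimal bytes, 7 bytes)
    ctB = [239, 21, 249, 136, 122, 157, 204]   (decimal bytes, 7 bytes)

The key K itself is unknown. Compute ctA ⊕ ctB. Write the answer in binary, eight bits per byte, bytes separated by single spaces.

00001101 01001011 01011010 10101011 01011100 00111001 01000101

ctA ⊕ ctB = (M1 ⊕ K) ⊕ (M2 ⊕ K) = M1 ⊕ M2 — the shared key cancels under XOR.
e2 XOR ef = 0d
5e XOR 15 = 4b
a3 XOR f9 = 5a
23 XOR 88 = ab
26 XOR 7a = 5c
a4 XOR 9d = 39
89 XOR cc = 45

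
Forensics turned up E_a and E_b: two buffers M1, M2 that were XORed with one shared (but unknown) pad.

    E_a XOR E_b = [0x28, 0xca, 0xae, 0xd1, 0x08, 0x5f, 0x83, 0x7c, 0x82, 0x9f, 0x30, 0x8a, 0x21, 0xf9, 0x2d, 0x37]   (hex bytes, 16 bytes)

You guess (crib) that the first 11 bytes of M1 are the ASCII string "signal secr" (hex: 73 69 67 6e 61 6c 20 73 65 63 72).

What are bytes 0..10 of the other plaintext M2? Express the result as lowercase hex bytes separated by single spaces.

5b a3 c9 bf 69 33 a3 0f e7 fc 42

Since E_a ⊕ E_b = M1 ⊕ M2, XORing with the guessed M1 bytes yields the corresponding M2 bytes: M2 = (E_a ⊕ E_b) ⊕ M1.
28 XOR 73 = 5b
ca XOR 69 = a3
ae XOR 67 = c9
d1 XOR 6e = bf
08 XOR 61 = 69
5f XOR 6c = 33
83 XOR 20 = a3
7c XOR 73 = 0f
82 XOR 65 = e7
9f XOR 63 = fc
30 XOR 72 = 42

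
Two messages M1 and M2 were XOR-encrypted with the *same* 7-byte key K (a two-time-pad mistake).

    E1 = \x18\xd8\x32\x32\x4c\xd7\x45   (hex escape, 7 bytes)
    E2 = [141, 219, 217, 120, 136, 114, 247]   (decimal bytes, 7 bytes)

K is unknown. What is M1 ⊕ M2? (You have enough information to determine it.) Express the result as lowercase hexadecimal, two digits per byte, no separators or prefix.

E1 ⊕ E2 = (M1 ⊕ K) ⊕ (M2 ⊕ K) = M1 ⊕ M2 — the shared key cancels under XOR.
00011000 xor 10001101 = 10010101
11011000 xor 11011011 = 00000011
00110010 xor 11011001 = 11101011
00110010 xor 01111000 = 01001010
01001100 xor 10001000 = 11000100
11010111 xor 01110010 = 10100101
01000101 xor 11110111 = 10110010

9503eb4ac4a5b2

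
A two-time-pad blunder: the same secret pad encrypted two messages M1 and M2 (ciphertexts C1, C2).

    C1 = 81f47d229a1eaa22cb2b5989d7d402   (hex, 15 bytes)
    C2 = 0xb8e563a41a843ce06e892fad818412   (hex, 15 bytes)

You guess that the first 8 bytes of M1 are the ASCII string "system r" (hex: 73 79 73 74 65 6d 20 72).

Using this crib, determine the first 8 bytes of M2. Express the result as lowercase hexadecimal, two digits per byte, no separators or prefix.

4a686df2e5f7b6b0

First, C1 ⊕ C2 = (M1 ⊕ K) ⊕ (M2 ⊕ K) = M1 ⊕ M2, so the key drops out. Then M2 = (M1 ⊕ M2) ⊕ M1 over the first 8 bytes.
byte 0: (81 XOR b8) XOR 73 = 39 XOR 73 = 4a
byte 1: (f4 XOR e5) XOR 79 = 11 XOR 79 = 68
byte 2: (7d XOR 63) XOR 73 = 1e XOR 73 = 6d
byte 3: (22 XOR a4) XOR 74 = 86 XOR 74 = f2
byte 4: (9a XOR 1a) XOR 65 = 80 XOR 65 = e5
byte 5: (1e XOR 84) XOR 6d = 9a XOR 6d = f7
byte 6: (aa XOR 3c) XOR 20 = 96 XOR 20 = b6
byte 7: (22 XOR e0) XOR 72 = c2 XOR 72 = b0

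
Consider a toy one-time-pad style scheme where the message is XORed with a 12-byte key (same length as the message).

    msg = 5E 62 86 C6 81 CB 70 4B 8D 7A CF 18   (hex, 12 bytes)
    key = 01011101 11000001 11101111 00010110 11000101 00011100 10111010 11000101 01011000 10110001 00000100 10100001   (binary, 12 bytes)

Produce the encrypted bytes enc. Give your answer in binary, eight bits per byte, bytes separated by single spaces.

XOR is its own inverse, so applying the key byte-wise gives the result directly.
01011110 ⊕ 01011101 = 00000011
01100010 ⊕ 11000001 = 10100011
10000110 ⊕ 11101111 = 01101001
11000110 ⊕ 00010110 = 11010000
10000001 ⊕ 11000101 = 01000100
11001011 ⊕ 00011100 = 11010111
01110000 ⊕ 10111010 = 11001010
01001011 ⊕ 11000101 = 10001110
10001101 ⊕ 01011000 = 11010101
01111010 ⊕ 10110001 = 11001011
11001111 ⊕ 00000100 = 11001011
00011000 ⊕ 10100001 = 10111001

00000011 10100011 01101001 11010000 01000100 11010111 11001010 10001110 11010101 11001011 11001011 10111001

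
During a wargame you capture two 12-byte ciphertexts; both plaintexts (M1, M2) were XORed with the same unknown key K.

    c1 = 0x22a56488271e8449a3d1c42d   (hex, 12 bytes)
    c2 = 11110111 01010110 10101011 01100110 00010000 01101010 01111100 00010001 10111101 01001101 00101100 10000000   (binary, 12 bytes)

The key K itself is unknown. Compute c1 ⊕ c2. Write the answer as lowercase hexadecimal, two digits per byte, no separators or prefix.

d5f3cfee3774f8581e9ce8ad

c1 ⊕ c2 = (M1 ⊕ K) ⊕ (M2 ⊕ K) = M1 ⊕ M2 — the shared key cancels under XOR.
byte 0: 22 XOR f7 = d5
byte 1: a5 XOR 56 = f3
byte 2: 64 XOR ab = cf
byte 3: 88 XOR 66 = ee
byte 4: 27 XOR 10 = 37
byte 5: 1e XOR 6a = 74
byte 6: 84 XOR 7c = f8
byte 7: 49 XOR 11 = 58
byte 8: a3 XOR bd = 1e
byte 9: d1 XOR 4d = 9c
byte 10: c4 XOR 2c = e8
byte 11: 2d XOR 80 = ad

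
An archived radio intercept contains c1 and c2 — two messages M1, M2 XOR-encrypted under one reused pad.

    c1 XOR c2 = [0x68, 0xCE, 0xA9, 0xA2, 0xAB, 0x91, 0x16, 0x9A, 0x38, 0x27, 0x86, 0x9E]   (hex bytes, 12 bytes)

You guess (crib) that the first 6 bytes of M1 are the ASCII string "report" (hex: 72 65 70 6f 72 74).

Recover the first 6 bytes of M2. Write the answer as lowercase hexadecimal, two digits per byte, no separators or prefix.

1aabd9cdd9e5

Since c1 ⊕ c2 = M1 ⊕ M2, XORing with the guessed M1 bytes yields the corresponding M2 bytes: M2 = (c1 ⊕ c2) ⊕ M1.
01101000 xor 01110010 = 00011010
11001110 xor 01100101 = 10101011
10101001 xor 01110000 = 11011001
10100010 xor 01101111 = 11001101
10101011 xor 01110010 = 11011001
10010001 xor 01110100 = 11100101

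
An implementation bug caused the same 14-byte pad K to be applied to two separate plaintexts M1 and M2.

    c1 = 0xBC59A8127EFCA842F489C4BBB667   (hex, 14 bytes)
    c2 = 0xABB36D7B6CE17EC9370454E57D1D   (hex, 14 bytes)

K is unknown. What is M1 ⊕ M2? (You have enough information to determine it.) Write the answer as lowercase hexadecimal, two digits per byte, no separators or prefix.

c1 ⊕ c2 = (M1 ⊕ K) ⊕ (M2 ⊕ K) = M1 ⊕ M2 — the shared key cancels under XOR.
byte 0: bc XOR ab = 17
byte 1: 59 XOR b3 = ea
byte 2: a8 XOR 6d = c5
byte 3: 12 XOR 7b = 69
byte 4: 7e XOR 6c = 12
byte 5: fc XOR e1 = 1d
byte 6: a8 XOR 7e = d6
byte 7: 42 XOR c9 = 8b
byte 8: f4 XOR 37 = c3
byte 9: 89 XOR 04 = 8d
byte 10: c4 XOR 54 = 90
byte 11: bb XOR e5 = 5e
byte 12: b6 XOR 7d = cb
byte 13: 67 XOR 1d = 7a

17eac569121dd68bc38d905ecb7a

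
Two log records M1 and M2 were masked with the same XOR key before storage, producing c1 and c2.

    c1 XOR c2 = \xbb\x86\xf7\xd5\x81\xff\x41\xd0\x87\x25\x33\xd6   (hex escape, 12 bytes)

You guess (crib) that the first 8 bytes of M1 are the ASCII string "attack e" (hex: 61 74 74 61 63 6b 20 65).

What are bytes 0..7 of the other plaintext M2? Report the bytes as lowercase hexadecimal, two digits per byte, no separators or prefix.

Since c1 ⊕ c2 = M1 ⊕ M2, XORing with the guessed M1 bytes yields the corresponding M2 bytes: M2 = (c1 ⊕ c2) ⊕ M1.
bb xor 61 = da
86 xor 74 = f2
f7 xor 74 = 83
d5 xor 61 = b4
81 xor 63 = e2
ff xor 6b = 94
41 xor 20 = 61
d0 xor 65 = b5

daf283b4e29461b5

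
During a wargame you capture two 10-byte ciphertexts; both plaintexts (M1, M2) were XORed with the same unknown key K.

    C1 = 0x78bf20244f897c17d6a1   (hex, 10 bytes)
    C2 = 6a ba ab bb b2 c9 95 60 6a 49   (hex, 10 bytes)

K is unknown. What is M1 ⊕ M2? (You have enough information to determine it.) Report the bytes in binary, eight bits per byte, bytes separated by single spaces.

C1 ⊕ C2 = (M1 ⊕ K) ⊕ (M2 ⊕ K) = M1 ⊕ M2 — the shared key cancels under XOR.
byte 0: 78 XOR 6a = 12
byte 1: bf XOR ba = 05
byte 2: 20 XOR ab = 8b
byte 3: 24 XOR bb = 9f
byte 4: 4f XOR b2 = fd
byte 5: 89 XOR c9 = 40
byte 6: 7c XOR 95 = e9
byte 7: 17 XOR 60 = 77
byte 8: d6 XOR 6a = bc
byte 9: a1 XOR 49 = e8

00010010 00000101 10001011 10011111 11111101 01000000 11101001 01110111 10111100 11101000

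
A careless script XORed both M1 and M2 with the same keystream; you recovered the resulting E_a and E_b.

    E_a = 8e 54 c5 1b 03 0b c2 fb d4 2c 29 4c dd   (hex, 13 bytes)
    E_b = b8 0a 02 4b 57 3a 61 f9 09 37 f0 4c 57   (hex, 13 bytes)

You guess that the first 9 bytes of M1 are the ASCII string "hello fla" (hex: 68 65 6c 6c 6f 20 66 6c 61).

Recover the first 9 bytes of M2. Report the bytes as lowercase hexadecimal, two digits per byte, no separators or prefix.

5e3bab3c3b11c56ebc

First, E_a ⊕ E_b = (M1 ⊕ K) ⊕ (M2 ⊕ K) = M1 ⊕ M2, so the key drops out. Then M2 = (M1 ⊕ M2) ⊕ M1 over the first 9 bytes.
byte 0: (8e ⊕ b8) ⊕ 68 = 36 ⊕ 68 = 5e
byte 1: (54 ⊕ 0a) ⊕ 65 = 5e ⊕ 65 = 3b
byte 2: (c5 ⊕ 02) ⊕ 6c = c7 ⊕ 6c = ab
byte 3: (1b ⊕ 4b) ⊕ 6c = 50 ⊕ 6c = 3c
byte 4: (03 ⊕ 57) ⊕ 6f = 54 ⊕ 6f = 3b
byte 5: (0b ⊕ 3a) ⊕ 20 = 31 ⊕ 20 = 11
byte 6: (c2 ⊕ 61) ⊕ 66 = a3 ⊕ 66 = c5
byte 7: (fb ⊕ f9) ⊕ 6c = 02 ⊕ 6c = 6e
byte 8: (d4 ⊕ 09) ⊕ 61 = dd ⊕ 61 = bc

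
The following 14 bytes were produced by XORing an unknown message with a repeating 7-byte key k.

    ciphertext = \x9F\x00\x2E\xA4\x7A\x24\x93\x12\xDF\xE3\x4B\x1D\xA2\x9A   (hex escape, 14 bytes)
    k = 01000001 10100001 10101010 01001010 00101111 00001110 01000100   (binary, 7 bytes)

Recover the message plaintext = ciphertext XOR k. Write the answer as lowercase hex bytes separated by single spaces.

The 7-byte key repeats, so the effective keystream is 41 a1 aa 4a 2f 0e 44 41 a1 aa 4a 2f 0e 44.
byte 0: 159 xor  65 = 222
byte 1:   0 xor 161 = 161
byte 2:  46 xor 170 = 132
byte 3: 164 xor  74 = 238
byte 4: 122 xor  47 =  85
byte 5:  36 xor  14 =  42
byte 6: 147 xor  68 = 215
byte 7:  18 xor  65 =  83
byte 8: 223 xor 161 = 126
byte 9: 227 xor 170 =  73
byte 10:  75 xor  74 =   1
byte 11:  29 xor  47 =  50
byte 12: 162 xor  14 = 172
byte 13: 154 xor  68 = 222

de a1 84 ee 55 2a d7 53 7e 49 01 32 ac de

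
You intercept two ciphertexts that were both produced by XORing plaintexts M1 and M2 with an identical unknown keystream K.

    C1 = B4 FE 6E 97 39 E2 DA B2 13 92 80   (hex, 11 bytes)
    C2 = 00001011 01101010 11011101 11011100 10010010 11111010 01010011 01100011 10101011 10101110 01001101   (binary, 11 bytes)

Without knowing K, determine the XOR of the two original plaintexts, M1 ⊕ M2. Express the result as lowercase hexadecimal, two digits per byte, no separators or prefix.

C1 ⊕ C2 = (M1 ⊕ K) ⊕ (M2 ⊕ K) = M1 ⊕ M2 — the shared key cancels under XOR.
byte 0: b4 xor 0b = bf
byte 1: fe xor 6a = 94
byte 2: 6e xor dd = b3
byte 3: 97 xor dc = 4b
byte 4: 39 xor 92 = ab
byte 5: e2 xor fa = 18
byte 6: da xor 53 = 89
byte 7: b2 xor 63 = d1
byte 8: 13 xor ab = b8
byte 9: 92 xor ae = 3c
byte 10: 80 xor 4d = cd

bf94b34bab1889d1b83ccd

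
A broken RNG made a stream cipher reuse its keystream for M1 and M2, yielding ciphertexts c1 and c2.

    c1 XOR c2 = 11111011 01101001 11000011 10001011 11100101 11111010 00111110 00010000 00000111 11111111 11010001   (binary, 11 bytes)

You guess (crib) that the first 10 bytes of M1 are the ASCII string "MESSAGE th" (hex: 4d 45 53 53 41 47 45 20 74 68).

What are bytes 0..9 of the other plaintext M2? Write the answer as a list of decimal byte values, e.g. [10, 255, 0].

[182, 44, 144, 216, 164, 189, 123, 48, 115, 151]

Since c1 ⊕ c2 = M1 ⊕ M2, XORing with the guessed M1 bytes yields the corresponding M2 bytes: M2 = (c1 ⊕ c2) ⊕ M1.
byte 0: fb ^ 4d = b6
byte 1: 69 ^ 45 = 2c
byte 2: c3 ^ 53 = 90
byte 3: 8b ^ 53 = d8
byte 4: e5 ^ 41 = a4
byte 5: fa ^ 47 = bd
byte 6: 3e ^ 45 = 7b
byte 7: 10 ^ 20 = 30
byte 8: 07 ^ 74 = 73
byte 9: ff ^ 68 = 97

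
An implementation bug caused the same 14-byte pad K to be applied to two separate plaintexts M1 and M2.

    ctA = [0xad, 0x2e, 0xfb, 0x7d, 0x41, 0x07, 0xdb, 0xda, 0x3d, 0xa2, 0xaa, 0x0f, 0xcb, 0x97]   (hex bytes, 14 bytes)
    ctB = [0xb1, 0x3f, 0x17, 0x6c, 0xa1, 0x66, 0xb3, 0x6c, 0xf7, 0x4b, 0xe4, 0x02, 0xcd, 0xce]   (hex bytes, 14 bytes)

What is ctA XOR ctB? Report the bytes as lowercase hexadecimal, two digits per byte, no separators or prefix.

ctA ⊕ ctB = (M1 ⊕ K) ⊕ (M2 ⊕ K) = M1 ⊕ M2 — the shared key cancels under XOR.
byte 0: ad ⊕ b1 = 1c
byte 1: 2e ⊕ 3f = 11
byte 2: fb ⊕ 17 = ec
byte 3: 7d ⊕ 6c = 11
byte 4: 41 ⊕ a1 = e0
byte 5: 07 ⊕ 66 = 61
byte 6: db ⊕ b3 = 68
byte 7: da ⊕ 6c = b6
byte 8: 3d ⊕ f7 = ca
byte 9: a2 ⊕ 4b = e9
byte 10: aa ⊕ e4 = 4e
byte 11: 0f ⊕ 02 = 0d
byte 12: cb ⊕ cd = 06
byte 13: 97 ⊕ ce = 59

1c11ec11e06168b6cae94e0d0659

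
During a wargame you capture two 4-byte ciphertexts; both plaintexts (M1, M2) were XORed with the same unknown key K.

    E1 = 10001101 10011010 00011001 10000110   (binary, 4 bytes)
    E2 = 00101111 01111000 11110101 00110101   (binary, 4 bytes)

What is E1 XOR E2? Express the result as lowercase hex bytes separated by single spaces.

E1 ⊕ E2 = (M1 ⊕ K) ⊕ (M2 ⊕ K) = M1 ⊕ M2 — the shared key cancels under XOR.
8d XOR 2f = a2
9a XOR 78 = e2
19 XOR f5 = ec
86 XOR 35 = b3

a2 e2 ec b3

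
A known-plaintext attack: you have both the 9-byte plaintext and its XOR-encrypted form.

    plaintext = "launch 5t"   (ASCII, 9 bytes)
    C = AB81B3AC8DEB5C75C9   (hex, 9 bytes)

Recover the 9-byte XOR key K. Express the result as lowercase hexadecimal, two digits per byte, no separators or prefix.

c7e0c6c2ee837c40bd

Since C = plaintext ⊕ K, XORing both sides with plaintext gives K = plaintext ⊕ C.
6c ^ ab = c7
61 ^ 81 = e0
75 ^ b3 = c6
6e ^ ac = c2
63 ^ 8d = ee
68 ^ eb = 83
20 ^ 5c = 7c
35 ^ 75 = 40
74 ^ c9 = bd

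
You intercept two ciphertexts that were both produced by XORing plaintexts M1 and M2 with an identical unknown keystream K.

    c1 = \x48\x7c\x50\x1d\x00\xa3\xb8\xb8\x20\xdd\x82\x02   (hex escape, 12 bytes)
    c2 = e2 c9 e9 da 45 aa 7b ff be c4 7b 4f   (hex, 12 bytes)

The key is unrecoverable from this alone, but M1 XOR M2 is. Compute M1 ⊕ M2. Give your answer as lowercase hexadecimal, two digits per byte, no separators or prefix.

c1 ⊕ c2 = (M1 ⊕ K) ⊕ (M2 ⊕ K) = M1 ⊕ M2 — the shared key cancels under XOR.
byte 0:  72 XOR 226 = 170
byte 1: 124 XOR 201 = 181
byte 2:  80 XOR 233 = 185
byte 3:  29 XOR 218 = 199
byte 4:   0 XOR  69 =  69
byte 5: 163 XOR 170 =   9
byte 6: 184 XOR 123 = 195
byte 7: 184 XOR 255 =  71
byte 8:  32 XOR 190 = 158
byte 9: 221 XOR 196 =  25
byte 10: 130 XOR 123 = 249
byte 11:   2 XOR  79 =  77

aab5b9c74509c3479e19f94d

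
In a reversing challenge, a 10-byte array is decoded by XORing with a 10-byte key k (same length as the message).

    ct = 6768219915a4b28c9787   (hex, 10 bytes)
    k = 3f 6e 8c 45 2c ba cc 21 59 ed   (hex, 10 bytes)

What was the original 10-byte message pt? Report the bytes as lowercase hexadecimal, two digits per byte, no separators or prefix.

XOR is its own inverse, so applying the key byte-wise gives the result directly.
byte 0: 67 XOR 3f = 58
byte 1: 68 XOR 6e = 06
byte 2: 21 XOR 8c = ad
byte 3: 99 XOR 45 = dc
byte 4: 15 XOR 2c = 39
byte 5: a4 XOR ba = 1e
byte 6: b2 XOR cc = 7e
byte 7: 8c XOR 21 = ad
byte 8: 97 XOR 59 = ce
byte 9: 87 XOR ed = 6a

5806addc391e7eadce6a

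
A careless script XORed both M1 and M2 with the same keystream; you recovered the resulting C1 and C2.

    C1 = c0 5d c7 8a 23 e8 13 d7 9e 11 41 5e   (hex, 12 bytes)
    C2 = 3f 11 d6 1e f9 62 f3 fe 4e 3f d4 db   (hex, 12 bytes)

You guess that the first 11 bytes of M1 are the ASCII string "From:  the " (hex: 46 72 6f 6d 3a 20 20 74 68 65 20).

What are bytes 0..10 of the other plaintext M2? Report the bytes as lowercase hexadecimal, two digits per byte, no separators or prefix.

First, C1 ⊕ C2 = (M1 ⊕ K) ⊕ (M2 ⊕ K) = M1 ⊕ M2, so the key drops out. Then M2 = (M1 ⊕ M2) ⊕ M1 over the first 11 bytes.
byte 0: (c0 ^ 3f) ^ 46 = ff ^ 46 = b9
byte 1: (5d ^ 11) ^ 72 = 4c ^ 72 = 3e
byte 2: (c7 ^ d6) ^ 6f = 11 ^ 6f = 7e
byte 3: (8a ^ 1e) ^ 6d = 94 ^ 6d = f9
byte 4: (23 ^ f9) ^ 3a = da ^ 3a = e0
byte 5: (e8 ^ 62) ^ 20 = 8a ^ 20 = aa
byte 6: (13 ^ f3) ^ 20 = e0 ^ 20 = c0
byte 7: (d7 ^ fe) ^ 74 = 29 ^ 74 = 5d
byte 8: (9e ^ 4e) ^ 68 = d0 ^ 68 = b8
byte 9: (11 ^ 3f) ^ 65 = 2e ^ 65 = 4b
byte 10: (41 ^ d4) ^ 20 = 95 ^ 20 = b5

b93e7ef9e0aac05db84bb5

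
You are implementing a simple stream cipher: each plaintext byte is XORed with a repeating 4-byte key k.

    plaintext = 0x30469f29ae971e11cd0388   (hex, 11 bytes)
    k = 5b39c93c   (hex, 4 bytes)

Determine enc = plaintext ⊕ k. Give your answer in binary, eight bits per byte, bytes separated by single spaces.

01101011 01111111 01010110 00010101 11110101 10101110 11010111 00101101 10010110 00111010 01000001

The 4-byte key repeats, so the effective keystream is 5b 39 c9 3c 5b 39 c9 3c 5b 39 c9.
byte 0:  48 xor  91 = 107
byte 1:  70 xor  57 = 127
byte 2: 159 xor 201 =  86
byte 3:  41 xor  60 =  21
byte 4: 174 xor  91 = 245
byte 5: 151 xor  57 = 174
byte 6:  30 xor 201 = 215
byte 7:  17 xor  60 =  45
byte 8: 205 xor  91 = 150
byte 9:   3 xor  57 =  58
byte 10: 136 xor 201 =  65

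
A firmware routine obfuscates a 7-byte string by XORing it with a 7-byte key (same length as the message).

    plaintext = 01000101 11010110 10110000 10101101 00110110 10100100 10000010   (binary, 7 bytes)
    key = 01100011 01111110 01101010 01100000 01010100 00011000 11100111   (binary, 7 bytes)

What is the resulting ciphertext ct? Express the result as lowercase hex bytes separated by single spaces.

26 a8 da cd 62 bc 65

XOR is its own inverse, so applying the key byte-wise gives the result directly.
 69 ⊕  99 =  38
214 ⊕ 126 = 168
176 ⊕ 106 = 218
173 ⊕  96 = 205
 54 ⊕  84 =  98
164 ⊕  24 = 188
130 ⊕ 231 = 101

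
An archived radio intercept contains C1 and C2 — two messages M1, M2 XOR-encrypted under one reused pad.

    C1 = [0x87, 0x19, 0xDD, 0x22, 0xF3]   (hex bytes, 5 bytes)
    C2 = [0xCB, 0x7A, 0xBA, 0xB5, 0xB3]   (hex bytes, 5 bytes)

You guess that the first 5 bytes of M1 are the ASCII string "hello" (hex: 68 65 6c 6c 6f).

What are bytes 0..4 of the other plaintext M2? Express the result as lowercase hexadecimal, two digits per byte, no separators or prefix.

First, C1 ⊕ C2 = (M1 ⊕ K) ⊕ (M2 ⊕ K) = M1 ⊕ M2, so the key drops out. Then M2 = (M1 ⊕ M2) ⊕ M1 over the first 5 bytes.
byte 0: (87 xor cb) xor 68 = 4c xor 68 = 24
byte 1: (19 xor 7a) xor 65 = 63 xor 65 = 06
byte 2: (dd xor ba) xor 6c = 67 xor 6c = 0b
byte 3: (22 xor b5) xor 6c = 97 xor 6c = fb
byte 4: (f3 xor b3) xor 6f = 40 xor 6f = 2f

24060bfb2f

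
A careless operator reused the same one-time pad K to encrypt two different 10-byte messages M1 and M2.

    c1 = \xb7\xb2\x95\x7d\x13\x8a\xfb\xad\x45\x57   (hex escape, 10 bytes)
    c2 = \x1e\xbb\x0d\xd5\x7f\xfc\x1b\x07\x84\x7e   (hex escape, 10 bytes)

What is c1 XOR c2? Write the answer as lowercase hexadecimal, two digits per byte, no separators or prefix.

c1 ⊕ c2 = (M1 ⊕ K) ⊕ (M2 ⊕ K) = M1 ⊕ M2 — the shared key cancels under XOR.
b7 xor 1e = a9
b2 xor bb = 09
95 xor 0d = 98
7d xor d5 = a8
13 xor 7f = 6c
8a xor fc = 76
fb xor 1b = e0
ad xor 07 = aa
45 xor 84 = c1
57 xor 7e = 29

a90998a86c76e0aac129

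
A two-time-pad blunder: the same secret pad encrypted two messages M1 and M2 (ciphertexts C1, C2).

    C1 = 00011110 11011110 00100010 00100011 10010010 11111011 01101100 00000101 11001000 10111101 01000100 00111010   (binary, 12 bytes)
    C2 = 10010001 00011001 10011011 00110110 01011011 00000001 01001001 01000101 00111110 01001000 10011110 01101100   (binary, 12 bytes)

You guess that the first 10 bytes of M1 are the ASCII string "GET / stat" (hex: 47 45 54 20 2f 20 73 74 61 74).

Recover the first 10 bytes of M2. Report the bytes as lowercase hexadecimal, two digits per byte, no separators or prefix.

c882ed35e6da56349781

First, C1 ⊕ C2 = (M1 ⊕ K) ⊕ (M2 ⊕ K) = M1 ⊕ M2, so the key drops out. Then M2 = (M1 ⊕ M2) ⊕ M1 over the first 10 bytes.
byte 0: (1e XOR 91) XOR 47 = 8f XOR 47 = c8
byte 1: (de XOR 19) XOR 45 = c7 XOR 45 = 82
byte 2: (22 XOR 9b) XOR 54 = b9 XOR 54 = ed
byte 3: (23 XOR 36) XOR 20 = 15 XOR 20 = 35
byte 4: (92 XOR 5b) XOR 2f = c9 XOR 2f = e6
byte 5: (fb XOR 01) XOR 20 = fa XOR 20 = da
byte 6: (6c XOR 49) XOR 73 = 25 XOR 73 = 56
byte 7: (05 XOR 45) XOR 74 = 40 XOR 74 = 34
byte 8: (c8 XOR 3e) XOR 61 = f6 XOR 61 = 97
byte 9: (bd XOR 48) XOR 74 = f5 XOR 74 = 81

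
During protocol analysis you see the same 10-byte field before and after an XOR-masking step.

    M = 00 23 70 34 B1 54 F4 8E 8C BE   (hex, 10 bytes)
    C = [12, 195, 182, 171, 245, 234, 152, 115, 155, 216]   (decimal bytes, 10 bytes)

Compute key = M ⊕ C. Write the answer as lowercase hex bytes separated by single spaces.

0c e0 c6 9f 44 be 6c fd 17 66

Since C = M ⊕ key, XORing both sides with M gives key = M ⊕ C.
byte 0: 00000000 ^ 00001100 = 00001100
byte 1: 00100011 ^ 11000011 = 11100000
byte 2: 01110000 ^ 10110110 = 11000110
byte 3: 00110100 ^ 10101011 = 10011111
byte 4: 10110001 ^ 11110101 = 01000100
byte 5: 01010100 ^ 11101010 = 10111110
byte 6: 11110100 ^ 10011000 = 01101100
byte 7: 10001110 ^ 01110011 = 11111101
byte 8: 10001100 ^ 10011011 = 00010111
byte 9: 10111110 ^ 11011000 = 01100110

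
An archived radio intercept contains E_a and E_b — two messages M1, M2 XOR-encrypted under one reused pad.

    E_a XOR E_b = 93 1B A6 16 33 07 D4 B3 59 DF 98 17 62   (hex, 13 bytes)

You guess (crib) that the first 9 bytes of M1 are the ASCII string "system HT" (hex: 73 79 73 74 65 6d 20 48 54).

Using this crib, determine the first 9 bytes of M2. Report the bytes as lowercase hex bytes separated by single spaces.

Since E_a ⊕ E_b = M1 ⊕ M2, XORing with the guessed M1 bytes yields the corresponding M2 bytes: M2 = (E_a ⊕ E_b) ⊕ M1.
byte 0: 93 XOR 73 = e0
byte 1: 1b XOR 79 = 62
byte 2: a6 XOR 73 = d5
byte 3: 16 XOR 74 = 62
byte 4: 33 XOR 65 = 56
byte 5: 07 XOR 6d = 6a
byte 6: d4 XOR 20 = f4
byte 7: b3 XOR 48 = fb
byte 8: 59 XOR 54 = 0d

e0 62 d5 62 56 6a f4 fb 0d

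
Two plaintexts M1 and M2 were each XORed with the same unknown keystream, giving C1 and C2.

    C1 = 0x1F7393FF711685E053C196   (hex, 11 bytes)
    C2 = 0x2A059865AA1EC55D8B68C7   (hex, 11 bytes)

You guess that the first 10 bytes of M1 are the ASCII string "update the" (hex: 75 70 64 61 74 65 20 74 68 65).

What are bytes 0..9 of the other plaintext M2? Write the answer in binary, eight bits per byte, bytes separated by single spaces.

First, C1 ⊕ C2 = (M1 ⊕ K) ⊕ (M2 ⊕ K) = M1 ⊕ M2, so the key drops out. Then M2 = (M1 ⊕ M2) ⊕ M1 over the first 10 bytes.
byte 0: (1f ^ 2a) ^ 75 = 35 ^ 75 = 40
byte 1: (73 ^ 05) ^ 70 = 76 ^ 70 = 06
byte 2: (93 ^ 98) ^ 64 = 0b ^ 64 = 6f
byte 3: (ff ^ 65) ^ 61 = 9a ^ 61 = fb
byte 4: (71 ^ aa) ^ 74 = db ^ 74 = af
byte 5: (16 ^ 1e) ^ 65 = 08 ^ 65 = 6d
byte 6: (85 ^ c5) ^ 20 = 40 ^ 20 = 60
byte 7: (e0 ^ 5d) ^ 74 = bd ^ 74 = c9
byte 8: (53 ^ 8b) ^ 68 = d8 ^ 68 = b0
byte 9: (c1 ^ 68) ^ 65 = a9 ^ 65 = cc

01000000 00000110 01101111 11111011 10101111 01101101 01100000 11001001 10110000 11001100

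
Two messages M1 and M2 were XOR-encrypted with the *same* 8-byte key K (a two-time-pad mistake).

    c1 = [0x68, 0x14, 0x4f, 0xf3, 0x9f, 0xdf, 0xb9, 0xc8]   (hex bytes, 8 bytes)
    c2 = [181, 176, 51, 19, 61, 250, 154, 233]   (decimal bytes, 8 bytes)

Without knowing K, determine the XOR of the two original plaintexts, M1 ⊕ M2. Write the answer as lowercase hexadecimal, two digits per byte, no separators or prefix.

dda47ce0a2252321

c1 ⊕ c2 = (M1 ⊕ K) ⊕ (M2 ⊕ K) = M1 ⊕ M2 — the shared key cancels under XOR.
01101000 ⊕ 10110101 = 11011101
00010100 ⊕ 10110000 = 10100100
01001111 ⊕ 00110011 = 01111100
11110011 ⊕ 00010011 = 11100000
10011111 ⊕ 00111101 = 10100010
11011111 ⊕ 11111010 = 00100101
10111001 ⊕ 10011010 = 00100011
11001000 ⊕ 11101001 = 00100001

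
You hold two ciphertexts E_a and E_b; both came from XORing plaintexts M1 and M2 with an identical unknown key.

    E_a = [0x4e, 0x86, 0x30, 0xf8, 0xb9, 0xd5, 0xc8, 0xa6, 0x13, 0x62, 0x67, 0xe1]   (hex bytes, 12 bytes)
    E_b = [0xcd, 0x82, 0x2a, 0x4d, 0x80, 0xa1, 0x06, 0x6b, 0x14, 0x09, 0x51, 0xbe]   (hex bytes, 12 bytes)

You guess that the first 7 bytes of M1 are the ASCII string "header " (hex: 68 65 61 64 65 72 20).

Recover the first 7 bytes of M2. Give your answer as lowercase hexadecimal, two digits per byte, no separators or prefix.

First, E_a ⊕ E_b = (M1 ⊕ K) ⊕ (M2 ⊕ K) = M1 ⊕ M2, so the key drops out. Then M2 = (M1 ⊕ M2) ⊕ M1 over the first 7 bytes.
byte 0: (4e ^ cd) ^ 68 = 83 ^ 68 = eb
byte 1: (86 ^ 82) ^ 65 = 04 ^ 65 = 61
byte 2: (30 ^ 2a) ^ 61 = 1a ^ 61 = 7b
byte 3: (f8 ^ 4d) ^ 64 = b5 ^ 64 = d1
byte 4: (b9 ^ 80) ^ 65 = 39 ^ 65 = 5c
byte 5: (d5 ^ a1) ^ 72 = 74 ^ 72 = 06
byte 6: (c8 ^ 06) ^ 20 = ce ^ 20 = ee

eb617bd15c06ee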